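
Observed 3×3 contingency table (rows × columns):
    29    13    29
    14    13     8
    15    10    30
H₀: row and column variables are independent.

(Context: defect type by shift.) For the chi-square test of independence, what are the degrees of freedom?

df = (r−1)(c−1) = (3−1)·(3−1) = 4

degrees of freedom = 4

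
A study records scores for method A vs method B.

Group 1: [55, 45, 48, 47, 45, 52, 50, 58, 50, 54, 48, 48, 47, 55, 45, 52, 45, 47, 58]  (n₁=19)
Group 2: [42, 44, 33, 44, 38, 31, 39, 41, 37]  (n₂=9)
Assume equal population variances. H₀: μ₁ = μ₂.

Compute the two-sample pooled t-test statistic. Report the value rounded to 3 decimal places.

test statistic = 6.242

x̄₁=49.947, s₁=4.352, n₁=19
x̄₂=38.778, s₂=4.577, n₂=9
s_p² = [18·4.352² + 8·4.577²]/26 = 19.5578
SE = √(s_p²·(1/19+1/9)) = 1.7895
t = (49.947−38.778)/1.7895 = 6.2416
df = 26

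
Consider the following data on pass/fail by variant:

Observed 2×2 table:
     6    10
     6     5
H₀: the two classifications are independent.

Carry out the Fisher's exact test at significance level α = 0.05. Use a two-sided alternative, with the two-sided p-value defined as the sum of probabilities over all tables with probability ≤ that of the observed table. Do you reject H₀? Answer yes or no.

reject H₀: no

Margins: r₁=16, r₂=11, c₁=12, c₂=15, n=27
p_obs = C(16,6)·C(11,6)/C(27,12); sum pmf over tables with pmf ≤ p_obs
p-value (two-sided) = 0.45165
At α=0.05: p ≥ α → fail to reject H₀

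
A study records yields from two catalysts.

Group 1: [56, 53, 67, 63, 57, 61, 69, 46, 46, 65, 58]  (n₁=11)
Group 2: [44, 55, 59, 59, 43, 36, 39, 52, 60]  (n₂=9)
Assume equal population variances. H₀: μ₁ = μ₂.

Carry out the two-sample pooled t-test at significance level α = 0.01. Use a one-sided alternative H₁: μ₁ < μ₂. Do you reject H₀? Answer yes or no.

x̄₁=58.273, s₁=7.760, n₁=11
x̄₂=49.667, s₂=9.301, n₂=9
s_p² = [10·7.760² + 8·9.301²]/18 = 71.8990
SE = √(s_p²·(1/11+1/9)) = 3.8112
t = (58.273−49.667)/3.8112 = 2.2581
df = 18
p-value (one-sided, H₁ less) = 0.98170
At α=0.01: p ≥ α → fail to reject H₀

reject H₀: no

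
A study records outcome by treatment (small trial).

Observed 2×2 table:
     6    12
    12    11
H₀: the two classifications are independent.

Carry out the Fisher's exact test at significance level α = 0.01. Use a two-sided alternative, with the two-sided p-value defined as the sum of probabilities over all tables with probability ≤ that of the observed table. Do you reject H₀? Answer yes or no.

Margins: r₁=18, r₂=23, c₁=18, c₂=23, n=41
p_obs = C(18,6)·C(23,12)/C(41,18); sum pmf over tables with pmf ≤ p_obs
p-value (two-sided) = 0.34283
At α=0.01: p ≥ α → fail to reject H₀

reject H₀: no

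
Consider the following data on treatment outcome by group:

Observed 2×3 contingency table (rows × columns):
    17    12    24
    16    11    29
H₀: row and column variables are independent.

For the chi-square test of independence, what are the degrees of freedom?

df = (r−1)(c−1) = (2−1)·(3−1) = 2

degrees of freedom = 2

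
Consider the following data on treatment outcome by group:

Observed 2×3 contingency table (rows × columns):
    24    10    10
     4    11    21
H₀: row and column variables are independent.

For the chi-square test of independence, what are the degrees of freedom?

df = (r−1)(c−1) = (2−1)·(3−1) = 2

degrees of freedom = 2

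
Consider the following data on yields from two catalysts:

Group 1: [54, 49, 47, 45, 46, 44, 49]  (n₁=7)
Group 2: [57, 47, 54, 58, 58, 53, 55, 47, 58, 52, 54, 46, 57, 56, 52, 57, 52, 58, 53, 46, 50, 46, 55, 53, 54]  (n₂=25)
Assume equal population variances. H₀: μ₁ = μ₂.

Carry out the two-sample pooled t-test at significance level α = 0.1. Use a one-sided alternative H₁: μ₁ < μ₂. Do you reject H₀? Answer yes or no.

reject H₀: yes

x̄₁=47.714, s₁=3.352, n₁=7
x̄₂=53.120, s₂=4.076, n₂=25
s_p² = [6·3.352² + 24·4.076²]/30 = 15.5356
SE = √(s_p²·(1/7+1/25)) = 1.6855
t = (47.714−53.120)/1.6855 = -3.2073
df = 30
p-value (one-sided, H₁ less) = 0.00159
At α=0.1: p < α → reject H₀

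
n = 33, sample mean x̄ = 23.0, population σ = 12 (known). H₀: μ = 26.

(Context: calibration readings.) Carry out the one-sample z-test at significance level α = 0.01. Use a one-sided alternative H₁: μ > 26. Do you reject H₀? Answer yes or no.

reject H₀: no

SE = σ/√n = 12/√33 = 2.0889
z = (x̄−μ₀)/SE = (23.0−26)/2.0889 = -1.4361
p-value (one-sided, H₁ greater) = 0.92452
At α=0.01: p ≥ α → fail to reject H₀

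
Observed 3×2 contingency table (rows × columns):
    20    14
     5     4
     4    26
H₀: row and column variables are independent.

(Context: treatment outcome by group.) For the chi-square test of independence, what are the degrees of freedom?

degrees of freedom = 2

df = (r−1)(c−1) = (3−1)·(2−1) = 2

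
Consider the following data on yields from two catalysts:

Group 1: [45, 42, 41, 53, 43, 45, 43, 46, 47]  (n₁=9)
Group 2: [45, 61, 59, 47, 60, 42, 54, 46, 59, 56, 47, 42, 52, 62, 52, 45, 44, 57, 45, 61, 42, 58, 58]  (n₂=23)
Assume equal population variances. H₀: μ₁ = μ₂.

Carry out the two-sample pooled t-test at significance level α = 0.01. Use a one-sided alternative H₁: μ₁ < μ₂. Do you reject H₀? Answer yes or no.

x̄₁=45.000, s₁=3.571, n₁=9
x̄₂=51.913, s₂=7.192, n₂=23
s_p² = [8·3.571² + 22·7.192²]/30 = 41.3275
SE = √(s_p²·(1/9+1/23)) = 2.5276
t = (45.000−51.913)/2.5276 = -2.7350
df = 30
p-value (one-sided, H₁ less) = 0.00518
At α=0.01: p < α → reject H₀

reject H₀: yes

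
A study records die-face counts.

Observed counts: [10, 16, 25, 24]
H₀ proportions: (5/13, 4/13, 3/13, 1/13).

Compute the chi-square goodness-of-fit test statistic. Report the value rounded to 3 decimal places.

test statistic = 75.511

n = 75; E_i = n·p_i = [28.85, 23.08, 17.31, 5.77]
χ² = (10−28.85)²/28.85 + (16−23.08)²/23.08 + (25−17.31)²/17.31 + (24−5.77)²/5.77 = 75.5111
df = 3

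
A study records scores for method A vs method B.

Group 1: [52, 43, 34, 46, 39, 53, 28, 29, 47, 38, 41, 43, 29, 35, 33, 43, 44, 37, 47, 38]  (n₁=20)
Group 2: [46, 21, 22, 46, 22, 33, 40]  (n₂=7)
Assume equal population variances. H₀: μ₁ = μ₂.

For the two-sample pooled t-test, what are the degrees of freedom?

df = n₁ + n₂ − 2 = 20 + 7 − 2 = 25

degrees of freedom = 25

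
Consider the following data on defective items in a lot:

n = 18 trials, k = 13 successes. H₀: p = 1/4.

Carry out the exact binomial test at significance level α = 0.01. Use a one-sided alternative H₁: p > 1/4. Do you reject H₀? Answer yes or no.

Exact binomial: n=18, k=13, p₀=1/4=0.2500
P(X≥13) from Σ C(n,i)·p₀^i·(1−p₀)^(n−i)
p-value (one-sided, H₁ greater) = 0.00003
At α=0.01: p < α → reject H₀

reject H₀: yes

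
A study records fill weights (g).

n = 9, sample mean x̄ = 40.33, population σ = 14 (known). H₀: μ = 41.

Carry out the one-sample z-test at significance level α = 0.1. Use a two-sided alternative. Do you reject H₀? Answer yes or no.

reject H₀: no

SE = σ/√n = 14/√9 = 4.6667
z = (x̄−μ₀)/SE = (40.33−41)/4.6667 = -0.1436
p-value (two-sided) = 0.88584
At α=0.1: p ≥ α → fail to reject H₀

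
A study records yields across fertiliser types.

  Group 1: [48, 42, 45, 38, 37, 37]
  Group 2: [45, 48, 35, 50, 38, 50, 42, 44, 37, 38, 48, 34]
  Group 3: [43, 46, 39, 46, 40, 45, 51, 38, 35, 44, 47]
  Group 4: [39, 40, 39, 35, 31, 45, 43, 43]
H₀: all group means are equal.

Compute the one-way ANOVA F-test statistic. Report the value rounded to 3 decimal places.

test statistic = 0.933

Group means [41.17, 42.42, 43.09, 39.38], grand mean 41.757
SSB = Σnᵢ(x̄ᵢ−x̄)² = 72.277; SSW = ΣΣ(x−x̄ᵢ)² = 852.534
MSB = 72.277/3 = 24.0922; MSW = 852.534/33 = 25.8344
F = MSB/MSW = 0.9326
df = (3, 33)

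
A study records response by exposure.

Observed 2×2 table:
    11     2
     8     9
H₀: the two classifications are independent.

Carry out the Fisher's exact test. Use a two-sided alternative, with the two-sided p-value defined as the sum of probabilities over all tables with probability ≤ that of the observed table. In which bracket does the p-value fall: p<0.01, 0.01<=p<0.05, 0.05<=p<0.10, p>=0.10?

Margins: r₁=13, r₂=17, c₁=19, c₂=11, n=30
p_obs = C(13,11)·C(17,8)/C(30,19); sum pmf over tables with pmf ≤ p_obs
p-value (two-sided) = 0.05746
→ bracket: 0.05<=p<0.10

p-value bracket: 0.05<=p<0.10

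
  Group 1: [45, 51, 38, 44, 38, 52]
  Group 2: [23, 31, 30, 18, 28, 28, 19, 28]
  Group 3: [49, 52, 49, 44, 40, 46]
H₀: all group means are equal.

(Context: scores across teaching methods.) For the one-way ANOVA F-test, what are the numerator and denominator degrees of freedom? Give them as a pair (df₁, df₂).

degrees of freedom = [2, 17]

k = 3 groups, N = 20 total
df = (k−1, N−k) = (3−1, 20−3) = (2, 17)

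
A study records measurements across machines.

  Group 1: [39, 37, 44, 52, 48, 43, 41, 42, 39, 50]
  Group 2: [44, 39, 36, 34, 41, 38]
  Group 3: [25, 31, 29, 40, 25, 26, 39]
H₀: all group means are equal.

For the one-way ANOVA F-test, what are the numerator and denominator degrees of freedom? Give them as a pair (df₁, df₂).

k = 3 groups, N = 23 total
df = (k−1, N−k) = (3−1, 23−3) = (2, 20)

degrees of freedom = [2, 20]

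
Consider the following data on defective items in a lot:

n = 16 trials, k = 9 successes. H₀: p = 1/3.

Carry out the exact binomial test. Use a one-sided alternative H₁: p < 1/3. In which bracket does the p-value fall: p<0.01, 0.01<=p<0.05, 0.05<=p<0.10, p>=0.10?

Exact binomial: n=16, k=9, p₀=1/3=0.3333
P(X≤9) from Σ C(n,i)·p₀^i·(1−p₀)^(n−i)
p-value (one-sided, H₁ less) = 0.98405
→ bracket: p>=0.10

p-value bracket: p>=0.10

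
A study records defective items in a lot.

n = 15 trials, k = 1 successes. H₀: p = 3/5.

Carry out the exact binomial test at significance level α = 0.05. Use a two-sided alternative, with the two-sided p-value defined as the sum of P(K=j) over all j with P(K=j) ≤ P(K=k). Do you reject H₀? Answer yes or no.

reject H₀: yes

Exact binomial: n=15, k=1, p₀=3/5=0.6000
P(X=j) = C(n,j)·p₀^j·(1−p₀)^(n−j); p = Σ P(X=j) over j with P(X=j) ≤ P(X=1)
p-value (two-sided) = 0.00003
At α=0.05: p < α → reject H₀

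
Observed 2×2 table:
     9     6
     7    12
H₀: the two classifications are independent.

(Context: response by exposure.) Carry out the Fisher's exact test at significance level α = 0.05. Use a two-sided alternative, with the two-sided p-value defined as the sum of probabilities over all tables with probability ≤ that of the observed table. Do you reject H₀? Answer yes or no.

reject H₀: no

Margins: r₁=15, r₂=19, c₁=16, c₂=18, n=34
p_obs = C(15,9)·C(19,7)/C(34,16); sum pmf over tables with pmf ≤ p_obs
p-value (two-sided) = 0.29982
At α=0.05: p ≥ α → fail to reject H₀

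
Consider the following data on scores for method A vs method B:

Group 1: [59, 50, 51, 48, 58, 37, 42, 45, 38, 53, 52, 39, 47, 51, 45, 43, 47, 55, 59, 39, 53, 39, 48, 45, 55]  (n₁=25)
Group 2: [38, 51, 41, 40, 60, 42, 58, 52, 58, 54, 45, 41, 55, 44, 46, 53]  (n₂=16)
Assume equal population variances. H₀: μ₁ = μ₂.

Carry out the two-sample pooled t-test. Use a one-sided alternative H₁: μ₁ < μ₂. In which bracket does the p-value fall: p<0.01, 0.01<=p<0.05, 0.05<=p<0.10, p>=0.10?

x̄₁=47.920, s₁=6.714, n₁=25
x̄₂=48.625, s₂=7.302, n₂=16
s_p² = [24·6.714² + 15·7.302²]/39 = 48.2459
SE = √(s_p²·(1/25+1/16)) = 2.2238
t = (47.920−48.625)/2.2238 = -0.3170
df = 39
p-value (one-sided, H₁ less) = 0.37646
→ bracket: p>=0.10

p-value bracket: p>=0.10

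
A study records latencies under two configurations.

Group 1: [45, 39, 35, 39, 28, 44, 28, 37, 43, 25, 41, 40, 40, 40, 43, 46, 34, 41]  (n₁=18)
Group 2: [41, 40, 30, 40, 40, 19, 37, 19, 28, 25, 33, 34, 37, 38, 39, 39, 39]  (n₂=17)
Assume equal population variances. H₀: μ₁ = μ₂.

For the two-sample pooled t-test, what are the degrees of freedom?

df = n₁ + n₂ − 2 = 18 + 17 − 2 = 33

degrees of freedom = 33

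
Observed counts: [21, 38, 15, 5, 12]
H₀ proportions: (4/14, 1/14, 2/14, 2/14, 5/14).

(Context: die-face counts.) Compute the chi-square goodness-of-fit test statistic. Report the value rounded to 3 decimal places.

n = 91; E_i = n·p_i = [26.00, 6.50, 13.00, 13.00, 32.50]
χ² = (21−26.00)²/26.00 + (38−6.50)²/6.50 + (15−13.00)²/13.00 + (5−13.00)²/13.00 + (12−32.50)²/32.50 = 171.7769
df = 4

test statistic = 171.777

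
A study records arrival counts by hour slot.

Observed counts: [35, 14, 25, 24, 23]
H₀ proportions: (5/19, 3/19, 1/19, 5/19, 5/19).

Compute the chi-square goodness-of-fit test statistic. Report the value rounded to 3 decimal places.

n = 121; E_i = n·p_i = [31.84, 19.11, 6.37, 31.84, 31.84]
χ² = (35−31.84)²/31.84 + (14−19.11)²/19.11 + (25−6.37)²/6.37 + (24−31.84)²/31.84 + (23−31.84)²/31.84 = 60.5730
df = 4

test statistic = 60.573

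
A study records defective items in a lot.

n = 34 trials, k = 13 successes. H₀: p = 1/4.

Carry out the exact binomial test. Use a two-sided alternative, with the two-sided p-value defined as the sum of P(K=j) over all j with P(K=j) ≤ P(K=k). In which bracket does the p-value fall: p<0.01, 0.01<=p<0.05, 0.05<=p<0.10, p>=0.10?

Exact binomial: n=34, k=13, p₀=1/4=0.2500
P(X=j) = C(n,j)·p₀^j·(1−p₀)^(n−j); p = Σ P(X=j) over j with P(X=j) ≤ P(X=13)
p-value (two-sided) = 0.11009
→ bracket: p>=0.10

p-value bracket: p>=0.10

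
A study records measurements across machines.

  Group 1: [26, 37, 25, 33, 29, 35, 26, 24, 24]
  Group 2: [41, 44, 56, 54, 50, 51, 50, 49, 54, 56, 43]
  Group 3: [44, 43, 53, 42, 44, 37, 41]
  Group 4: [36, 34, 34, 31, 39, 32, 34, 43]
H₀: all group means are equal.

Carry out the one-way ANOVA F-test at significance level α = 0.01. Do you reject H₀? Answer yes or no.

Group means [28.78, 49.82, 43.43, 35.38], grand mean 39.829
SSB = Σnᵢ(x̄ᵢ−x̄)² = 2446.190; SSW = ΣΣ(x−x̄ᵢ)² = 720.781
MSB = 2446.190/3 = 815.3967; MSW = 720.781/31 = 23.2510
F = MSB/MSW = 35.0693
df = (3, 31)
p-value (upper-tail) = 0.00000
At α=0.01: p < α → reject H₀

reject H₀: yes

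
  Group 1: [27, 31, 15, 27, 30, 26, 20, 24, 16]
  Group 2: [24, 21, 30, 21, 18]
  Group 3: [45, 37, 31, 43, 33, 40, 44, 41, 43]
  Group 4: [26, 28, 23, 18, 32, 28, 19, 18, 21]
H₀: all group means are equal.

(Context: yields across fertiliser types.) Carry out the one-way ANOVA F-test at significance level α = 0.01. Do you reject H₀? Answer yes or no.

reject H₀: yes

Group means [24.00, 22.80, 39.67, 23.67], grand mean 28.125
SSB = Σnᵢ(x̄ᵢ−x̄)² = 1672.700; SSW = ΣΣ(x−x̄ᵢ)² = 754.800
MSB = 1672.700/3 = 557.5667; MSW = 754.800/28 = 26.9571
F = MSB/MSW = 20.6834
df = (3, 28)
p-value (upper-tail) = 0.00000
At α=0.01: p < α → reject H₀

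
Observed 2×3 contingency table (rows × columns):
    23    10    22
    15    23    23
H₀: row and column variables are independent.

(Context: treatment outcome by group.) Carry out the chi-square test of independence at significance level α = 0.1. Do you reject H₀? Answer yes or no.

Row totals [55, 61], col totals [38, 33, 45], n=116
χ² = (23−18.02)²/18.02 + (10−15.65)²/15.65 + (22−21.34)²/21.34 + (15−19.98)²/19.98 + (23−17.35)²/17.35 + (23−23.66)²/23.66 = 6.5348
df = 2
p-value (upper-tail) = 0.03811
At α=0.1: p < α → reject H₀

reject H₀: yes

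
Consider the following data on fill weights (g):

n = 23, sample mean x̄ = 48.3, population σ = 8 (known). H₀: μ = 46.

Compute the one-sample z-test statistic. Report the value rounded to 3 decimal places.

test statistic = 1.379

SE = σ/√n = 8/√23 = 1.6681
z = (x̄−μ₀)/SE = (48.3−46)/1.6681 = 1.3788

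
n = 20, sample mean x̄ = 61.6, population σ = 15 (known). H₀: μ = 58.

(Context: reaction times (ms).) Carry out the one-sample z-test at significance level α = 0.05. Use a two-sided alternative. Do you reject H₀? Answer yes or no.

reject H₀: no

SE = σ/√n = 15/√20 = 3.3541
z = (x̄−μ₀)/SE = (61.6−58)/3.3541 = 1.0733
p-value (two-sided) = 0.28313
At α=0.05: p ≥ α → fail to reject H₀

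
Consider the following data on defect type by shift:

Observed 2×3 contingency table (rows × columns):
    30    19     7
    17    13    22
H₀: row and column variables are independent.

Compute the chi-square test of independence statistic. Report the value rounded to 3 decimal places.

Row totals [56, 52], col totals [47, 32, 29], n=108
χ² = (30−24.37)²/24.37 + (19−16.59)²/16.59 + (7−15.04)²/15.04 + (17−22.63)²/22.63 + (13−15.41)²/15.41 + (22−13.96)²/13.96 = 12.3482
df = 2

test statistic = 12.348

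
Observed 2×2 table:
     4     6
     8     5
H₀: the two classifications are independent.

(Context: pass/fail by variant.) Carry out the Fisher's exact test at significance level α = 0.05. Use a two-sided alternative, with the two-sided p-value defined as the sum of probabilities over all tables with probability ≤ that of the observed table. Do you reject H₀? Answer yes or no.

Margins: r₁=10, r₂=13, c₁=12, c₂=11, n=23
p_obs = C(10,4)·C(13,8)/C(23,12); sum pmf over tables with pmf ≤ p_obs
p-value (two-sided) = 0.41365
At α=0.05: p ≥ α → fail to reject H₀

reject H₀: no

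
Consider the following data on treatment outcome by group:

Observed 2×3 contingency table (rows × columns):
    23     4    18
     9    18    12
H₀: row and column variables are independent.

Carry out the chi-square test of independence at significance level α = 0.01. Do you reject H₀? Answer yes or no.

reject H₀: yes

Row totals [45, 39], col totals [32, 22, 30], n=84
χ² = (23−17.14)²/17.14 + (4−11.79)²/11.79 + (18−16.07)²/16.07 + (9−14.86)²/14.86 + (18−10.21)²/10.21 + (12−13.93)²/13.93 = 15.8866
df = 2
p-value (upper-tail) = 0.00036
At α=0.01: p < α → reject H₀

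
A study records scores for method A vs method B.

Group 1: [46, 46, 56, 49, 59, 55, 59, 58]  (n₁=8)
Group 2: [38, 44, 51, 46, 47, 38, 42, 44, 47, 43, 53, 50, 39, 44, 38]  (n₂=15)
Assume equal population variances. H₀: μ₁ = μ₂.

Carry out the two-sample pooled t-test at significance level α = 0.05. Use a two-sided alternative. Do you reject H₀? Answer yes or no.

x̄₁=53.500, s₁=5.632, n₁=8
x̄₂=44.267, s₂=4.818, n₂=15
s_p² = [7·5.632² + 14·4.818²]/21 = 26.0444
SE = √(s_p²·(1/8+1/15)) = 2.2342
t = (53.500−44.267)/2.2342 = 4.1326
df = 21
p-value (two-sided) = 0.00047
At α=0.05: p < α → reject H₀

reject H₀: yes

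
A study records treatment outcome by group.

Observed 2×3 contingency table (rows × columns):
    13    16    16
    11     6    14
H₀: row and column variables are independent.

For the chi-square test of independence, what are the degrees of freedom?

df = (r−1)(c−1) = (2−1)·(3−1) = 2

degrees of freedom = 2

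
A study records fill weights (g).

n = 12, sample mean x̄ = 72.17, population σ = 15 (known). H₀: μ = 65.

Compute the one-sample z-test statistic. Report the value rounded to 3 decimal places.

SE = σ/√n = 15/√12 = 4.3301
z = (x̄−μ₀)/SE = (72.17−65)/4.3301 = 1.6558

test statistic = 1.656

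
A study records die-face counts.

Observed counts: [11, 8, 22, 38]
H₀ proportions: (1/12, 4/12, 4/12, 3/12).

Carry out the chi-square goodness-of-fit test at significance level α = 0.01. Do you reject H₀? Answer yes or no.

reject H₀: yes

n = 79; E_i = n·p_i = [6.58, 26.33, 26.33, 19.75]
χ² = (11−6.58)²/6.58 + (8−26.33)²/26.33 + (22−26.33)²/26.33 + (38−19.75)²/19.75 = 33.3038
df = 3
p-value (upper-tail) = 0.00000
At α=0.01: p < α → reject H₀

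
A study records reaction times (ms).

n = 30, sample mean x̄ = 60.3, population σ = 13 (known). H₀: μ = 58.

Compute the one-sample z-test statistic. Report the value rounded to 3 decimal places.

SE = σ/√n = 13/√30 = 2.3735
z = (x̄−μ₀)/SE = (60.3−58)/2.3735 = 0.9690

test statistic = 0.969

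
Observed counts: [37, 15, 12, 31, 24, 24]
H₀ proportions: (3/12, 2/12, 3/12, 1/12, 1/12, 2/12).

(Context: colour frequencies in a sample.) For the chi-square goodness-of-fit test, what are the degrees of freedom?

df = k − 1 = 6 − 1 = 5

degrees of freedom = 5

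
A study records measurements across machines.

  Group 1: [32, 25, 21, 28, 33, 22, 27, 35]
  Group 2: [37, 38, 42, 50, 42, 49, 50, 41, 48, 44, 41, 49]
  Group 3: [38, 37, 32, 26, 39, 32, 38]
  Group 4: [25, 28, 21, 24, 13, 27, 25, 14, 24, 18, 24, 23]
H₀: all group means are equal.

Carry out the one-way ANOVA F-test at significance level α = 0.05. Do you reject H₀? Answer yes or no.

Group means [27.88, 44.25, 34.57, 22.17], grand mean 32.359
SSB = Σnᵢ(x̄ᵢ−x̄)² = 3138.468; SSW = ΣΣ(x−x̄ᵢ)² = 822.506
MSB = 3138.468/3 = 1046.1561; MSW = 822.506/35 = 23.5002
F = MSB/MSW = 44.5170
df = (3, 35)
p-value (upper-tail) = 0.00000
At α=0.05: p < α → reject H₀

reject H₀: yes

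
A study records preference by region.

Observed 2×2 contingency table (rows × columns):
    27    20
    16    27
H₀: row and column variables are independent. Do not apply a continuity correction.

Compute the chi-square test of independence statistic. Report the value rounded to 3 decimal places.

Row totals [47, 43], col totals [43, 47], n=90
χ² = (27−22.46)²/22.46 + (20−24.54)²/24.54 + (16−20.54)²/20.54 + (27−22.46)²/22.46 = 3.6860
df = 1

test statistic = 3.686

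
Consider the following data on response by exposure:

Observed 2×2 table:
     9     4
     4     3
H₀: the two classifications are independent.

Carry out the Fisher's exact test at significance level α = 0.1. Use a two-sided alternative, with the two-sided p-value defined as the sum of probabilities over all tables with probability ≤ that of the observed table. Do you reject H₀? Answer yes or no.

Margins: r₁=13, r₂=7, c₁=13, c₂=7, n=20
p_obs = C(13,9)·C(7,4)/C(20,13); sum pmf over tables with pmf ≤ p_obs
p-value (two-sided) = 0.65135
At α=0.1: p ≥ α → fail to reject H₀

reject H₀: no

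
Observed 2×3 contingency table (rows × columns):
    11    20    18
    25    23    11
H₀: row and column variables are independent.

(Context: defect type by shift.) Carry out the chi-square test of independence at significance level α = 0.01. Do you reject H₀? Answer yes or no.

reject H₀: no

Row totals [49, 59], col totals [36, 43, 29], n=108
χ² = (11−16.33)²/16.33 + (20−19.51)²/19.51 + (18−13.16)²/13.16 + (25−19.67)²/19.67 + (23−23.49)²/23.49 + (11−15.84)²/15.84 = 6.4730
df = 2
p-value (upper-tail) = 0.03930
At α=0.01: p ≥ α → fail to reject H₀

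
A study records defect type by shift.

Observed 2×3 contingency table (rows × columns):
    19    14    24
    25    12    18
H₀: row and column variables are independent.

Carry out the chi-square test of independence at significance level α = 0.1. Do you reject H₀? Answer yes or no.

Row totals [57, 55], col totals [44, 26, 42], n=112
χ² = (19−22.39)²/22.39 + (14−13.23)²/13.23 + (24−21.38)²/21.38 + (25−21.61)²/21.61 + (12−12.77)²/12.77 + (18−20.62)²/20.62 = 1.7940
df = 2
p-value (upper-tail) = 0.40779
At α=0.1: p ≥ α → fail to reject H₀

reject H₀: no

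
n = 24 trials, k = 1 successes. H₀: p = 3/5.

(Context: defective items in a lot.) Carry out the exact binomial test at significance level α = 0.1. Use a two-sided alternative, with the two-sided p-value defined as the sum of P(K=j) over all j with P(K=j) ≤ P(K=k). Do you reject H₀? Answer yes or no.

reject H₀: yes

Exact binomial: n=24, k=1, p₀=3/5=0.6000
P(X=j) = C(n,j)·p₀^j·(1−p₀)^(n−j); p = Σ P(X=j) over j with P(X=j) ≤ P(X=1)
p-value (two-sided) = 0.00000
At α=0.1: p < α → reject H₀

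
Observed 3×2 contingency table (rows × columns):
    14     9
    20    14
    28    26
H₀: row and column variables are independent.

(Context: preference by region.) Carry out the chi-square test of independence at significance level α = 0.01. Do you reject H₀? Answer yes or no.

reject H₀: no

Row totals [23, 34, 54], col totals [62, 49], n=111
χ² = (14−12.85)²/12.85 + (9−10.15)²/10.15 + (20−18.99)²/18.99 + (14−15.01)²/15.01 + (28−30.16)²/30.16 + (26−23.84)²/23.84 = 0.7070
df = 2
p-value (upper-tail) = 0.70222
At α=0.01: p ≥ α → fail to reject H₀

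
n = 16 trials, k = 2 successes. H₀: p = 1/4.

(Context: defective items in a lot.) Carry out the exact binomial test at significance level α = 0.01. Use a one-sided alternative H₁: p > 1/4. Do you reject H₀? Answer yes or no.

Exact binomial: n=16, k=2, p₀=1/4=0.2500
P(X≥2) from Σ C(n,i)·p₀^i·(1−p₀)^(n−i)
p-value (one-sided, H₁ greater) = 0.93652
At α=0.01: p ≥ α → fail to reject H₀

reject H₀: no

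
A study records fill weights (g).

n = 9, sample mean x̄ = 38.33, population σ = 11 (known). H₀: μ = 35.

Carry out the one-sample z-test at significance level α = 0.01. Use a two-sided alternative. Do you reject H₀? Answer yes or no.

SE = σ/√n = 11/√9 = 3.6667
z = (x̄−μ₀)/SE = (38.33−35)/3.6667 = 0.9082
p-value (two-sided) = 0.36378
At α=0.01: p ≥ α → fail to reject H₀

reject H₀: no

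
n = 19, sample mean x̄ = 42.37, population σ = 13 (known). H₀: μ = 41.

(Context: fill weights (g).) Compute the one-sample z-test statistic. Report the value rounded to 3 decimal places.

test statistic = 0.459

SE = σ/√n = 13/√19 = 2.9824
z = (x̄−μ₀)/SE = (42.37−41)/2.9824 = 0.4594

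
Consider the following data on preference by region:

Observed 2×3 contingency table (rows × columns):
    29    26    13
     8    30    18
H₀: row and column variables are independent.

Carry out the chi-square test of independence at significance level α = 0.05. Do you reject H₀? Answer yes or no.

Row totals [68, 56], col totals [37, 56, 31], n=124
χ² = (29−20.29)²/20.29 + (26−30.71)²/30.71 + (13−17.00)²/17.00 + (8−16.71)²/16.71 + (30−25.29)²/25.29 + (18−14.00)²/14.00 = 11.9618
df = 2
p-value (upper-tail) = 0.00253
At α=0.05: p < α → reject H₀

reject H₀: yes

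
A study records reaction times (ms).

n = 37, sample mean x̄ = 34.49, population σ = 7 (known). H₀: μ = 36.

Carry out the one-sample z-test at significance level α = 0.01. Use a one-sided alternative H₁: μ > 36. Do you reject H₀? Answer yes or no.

SE = σ/√n = 7/√37 = 1.1508
z = (x̄−μ₀)/SE = (34.49−36)/1.1508 = -1.3121
p-value (one-sided, H₁ greater) = 0.90526
At α=0.01: p ≥ α → fail to reject H₀

reject H₀: no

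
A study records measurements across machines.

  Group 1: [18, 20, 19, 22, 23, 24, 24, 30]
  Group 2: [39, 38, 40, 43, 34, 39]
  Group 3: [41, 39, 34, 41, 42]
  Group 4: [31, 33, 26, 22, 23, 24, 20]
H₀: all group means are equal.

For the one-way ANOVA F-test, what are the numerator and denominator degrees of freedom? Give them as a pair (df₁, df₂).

degrees of freedom = [3, 22]

k = 4 groups, N = 26 total
df = (k−1, N−k) = (4−1, 26−4) = (3, 22)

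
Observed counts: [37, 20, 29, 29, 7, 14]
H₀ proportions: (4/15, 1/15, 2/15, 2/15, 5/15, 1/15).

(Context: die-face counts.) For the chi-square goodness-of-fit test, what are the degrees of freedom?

degrees of freedom = 5

df = k − 1 = 6 − 1 = 5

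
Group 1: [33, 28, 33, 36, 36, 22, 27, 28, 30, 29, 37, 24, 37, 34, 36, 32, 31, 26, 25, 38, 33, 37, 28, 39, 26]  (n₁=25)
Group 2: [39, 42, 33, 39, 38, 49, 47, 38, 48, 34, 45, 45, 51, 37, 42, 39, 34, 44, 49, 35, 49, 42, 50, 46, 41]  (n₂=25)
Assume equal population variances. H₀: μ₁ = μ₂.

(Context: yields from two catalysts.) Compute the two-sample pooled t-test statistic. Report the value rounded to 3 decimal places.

x̄₁=31.400, s₁=4.907, n₁=25
x̄₂=42.240, s₂=5.525, n₂=25
s_p² = [24·4.907² + 24·5.525²]/48 = 27.3033
SE = √(s_p²·(1/25+1/25)) = 1.4779
t = (31.400−42.240)/1.4779 = -7.3346
df = 48

test statistic = -7.335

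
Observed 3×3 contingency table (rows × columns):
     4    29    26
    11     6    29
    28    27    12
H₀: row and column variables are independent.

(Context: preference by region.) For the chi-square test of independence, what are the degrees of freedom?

degrees of freedom = 4

df = (r−1)(c−1) = (3−1)·(3−1) = 4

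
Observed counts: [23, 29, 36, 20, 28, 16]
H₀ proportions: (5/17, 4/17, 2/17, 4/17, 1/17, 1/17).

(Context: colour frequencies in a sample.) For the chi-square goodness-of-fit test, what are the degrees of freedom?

degrees of freedom = 5

df = k − 1 = 6 − 1 = 5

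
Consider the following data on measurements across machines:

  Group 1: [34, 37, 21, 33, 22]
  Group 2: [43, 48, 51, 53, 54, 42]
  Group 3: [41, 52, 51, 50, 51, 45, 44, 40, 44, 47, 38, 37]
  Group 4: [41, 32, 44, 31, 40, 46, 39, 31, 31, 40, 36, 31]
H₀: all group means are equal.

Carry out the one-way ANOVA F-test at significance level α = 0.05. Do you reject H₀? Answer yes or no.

reject H₀: yes

Group means [29.40, 48.50, 45.00, 36.83], grand mean 40.571
SSB = Σnᵢ(x̄ᵢ−x̄)² = 1404.205; SSW = ΣΣ(x−x̄ᵢ)² = 990.367
MSB = 1404.205/3 = 468.0683; MSW = 990.367/31 = 31.9473
F = MSB/MSW = 14.6513
df = (3, 31)
p-value (upper-tail) = 0.00000
At α=0.05: p < α → reject H₀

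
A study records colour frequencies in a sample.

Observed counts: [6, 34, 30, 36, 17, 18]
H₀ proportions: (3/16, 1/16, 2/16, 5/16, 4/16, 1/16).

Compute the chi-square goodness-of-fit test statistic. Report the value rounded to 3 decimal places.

n = 141; E_i = n·p_i = [26.44, 8.81, 17.62, 44.06, 35.25, 8.81]
χ² = (6−26.44)²/26.44 + (34−8.81)²/8.81 + (30−17.62)²/17.62 + (36−44.06)²/44.06 + (17−35.25)²/35.25 + (18−8.81)²/8.81 = 116.9801
df = 5

test statistic = 116.980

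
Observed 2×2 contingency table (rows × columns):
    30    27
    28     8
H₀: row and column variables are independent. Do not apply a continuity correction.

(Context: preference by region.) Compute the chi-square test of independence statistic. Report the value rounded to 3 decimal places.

Row totals [57, 36], col totals [58, 35], n=93
χ² = (30−35.55)²/35.55 + (27−21.45)²/21.45 + (28−22.45)²/22.45 + (8−13.55)²/13.55 = 5.9444
df = 1

test statistic = 5.944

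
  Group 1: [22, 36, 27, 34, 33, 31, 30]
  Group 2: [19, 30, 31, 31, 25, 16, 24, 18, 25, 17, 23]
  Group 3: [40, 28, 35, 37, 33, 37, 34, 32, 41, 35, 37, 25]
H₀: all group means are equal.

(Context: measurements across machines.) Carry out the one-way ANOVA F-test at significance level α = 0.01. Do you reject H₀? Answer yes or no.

reject H₀: yes

Group means [30.43, 23.55, 34.50], grand mean 29.533
SSB = Σnᵢ(x̄ᵢ−x̄)² = 696.025; SSW = ΣΣ(x−x̄ᵢ)² = 675.442
MSB = 696.025/2 = 348.0126; MSW = 675.442/27 = 25.0164
F = MSB/MSW = 13.9114
df = (2, 27)
p-value (upper-tail) = 0.00007
At α=0.01: p < α → reject H₀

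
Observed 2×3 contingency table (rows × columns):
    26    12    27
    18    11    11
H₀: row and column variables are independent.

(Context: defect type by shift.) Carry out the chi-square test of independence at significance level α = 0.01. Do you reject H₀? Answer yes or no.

Row totals [65, 40], col totals [44, 23, 38], n=105
χ² = (26−27.24)²/27.24 + (12−14.24)²/14.24 + (27−23.52)²/23.52 + (18−16.76)²/16.76 + (11−8.76)²/8.76 + (11−14.48)²/14.48 = 2.4197
df = 2
p-value (upper-tail) = 0.29825
At α=0.01: p ≥ α → fail to reject H₀

reject H₀: no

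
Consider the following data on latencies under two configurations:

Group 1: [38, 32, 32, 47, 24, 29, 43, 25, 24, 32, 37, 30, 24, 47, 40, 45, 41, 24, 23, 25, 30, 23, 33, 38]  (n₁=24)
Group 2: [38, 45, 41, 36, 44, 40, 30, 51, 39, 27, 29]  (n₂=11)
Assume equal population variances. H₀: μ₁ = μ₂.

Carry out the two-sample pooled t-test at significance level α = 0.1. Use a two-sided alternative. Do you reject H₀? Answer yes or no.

x̄₁=32.750, s₁=8.082, n₁=24
x̄₂=38.182, s₂=7.332, n₂=11
s_p² = [23·8.082² + 10·7.332²]/33 = 61.8223
SE = √(s_p²·(1/24+1/11)) = 2.8629
t = (32.750−38.182)/2.8629 = -1.8973
df = 33
p-value (two-sided) = 0.06656
At α=0.1: p < α → reject H₀

reject H₀: yes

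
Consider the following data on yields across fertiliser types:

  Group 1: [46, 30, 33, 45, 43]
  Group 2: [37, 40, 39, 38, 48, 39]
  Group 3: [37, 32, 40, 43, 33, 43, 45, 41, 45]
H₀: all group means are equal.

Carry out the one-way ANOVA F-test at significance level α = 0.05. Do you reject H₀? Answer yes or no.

reject H₀: no

Group means [39.40, 40.17, 39.89], grand mean 39.850
SSB = Σnᵢ(x̄ᵢ−x̄)² = 1.628; SSW = ΣΣ(x−x̄ᵢ)² = 486.922
MSB = 1.628/2 = 0.8139; MSW = 486.922/17 = 28.6425
F = MSB/MSW = 0.0284
df = (2, 17)
p-value (upper-tail) = 0.97203
At α=0.05: p ≥ α → fail to reject H₀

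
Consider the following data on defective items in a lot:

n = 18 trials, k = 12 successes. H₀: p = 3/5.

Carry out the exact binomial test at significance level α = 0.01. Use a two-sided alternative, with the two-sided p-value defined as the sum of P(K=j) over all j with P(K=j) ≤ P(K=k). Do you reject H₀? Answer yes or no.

reject H₀: no

Exact binomial: n=18, k=12, p₀=3/5=0.6000
P(X=j) = C(n,j)·p₀^j·(1−p₀)^(n−j); p = Σ P(X=j) over j with P(X=j) ≤ P(X=12)
p-value (two-sided) = 0.63744
At α=0.01: p ≥ α → fail to reject H₀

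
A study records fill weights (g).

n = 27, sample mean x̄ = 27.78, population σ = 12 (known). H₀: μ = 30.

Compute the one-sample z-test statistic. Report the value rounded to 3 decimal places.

test statistic = -0.961

SE = σ/√n = 12/√27 = 2.3094
z = (x̄−μ₀)/SE = (27.78−30)/2.3094 = -0.9613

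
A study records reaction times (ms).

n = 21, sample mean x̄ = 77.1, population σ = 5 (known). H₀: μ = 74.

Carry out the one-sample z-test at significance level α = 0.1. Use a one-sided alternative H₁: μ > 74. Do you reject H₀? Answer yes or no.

reject H₀: yes

SE = σ/√n = 5/√21 = 1.0911
z = (x̄−μ₀)/SE = (77.1−74)/1.0911 = 2.8412
p-value (one-sided, H₁ greater) = 0.00225
At α=0.1: p < α → reject H₀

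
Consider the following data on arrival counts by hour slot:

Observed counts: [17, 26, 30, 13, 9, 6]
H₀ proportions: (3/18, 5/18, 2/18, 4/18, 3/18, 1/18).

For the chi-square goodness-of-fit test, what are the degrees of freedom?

degrees of freedom = 5

df = k − 1 = 6 − 1 = 5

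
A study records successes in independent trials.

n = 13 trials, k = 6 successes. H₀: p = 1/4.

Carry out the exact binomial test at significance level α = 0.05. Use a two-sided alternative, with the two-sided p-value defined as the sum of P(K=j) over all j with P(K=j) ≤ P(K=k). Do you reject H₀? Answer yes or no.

Exact binomial: n=13, k=6, p₀=1/4=0.2500
P(X=j) = C(n,j)·p₀^j·(1−p₀)^(n−j); p = Σ P(X=j) over j with P(X=j) ≤ P(X=6)
p-value (two-sided) = 0.10397
At α=0.05: p ≥ α → fail to reject H₀

reject H₀: no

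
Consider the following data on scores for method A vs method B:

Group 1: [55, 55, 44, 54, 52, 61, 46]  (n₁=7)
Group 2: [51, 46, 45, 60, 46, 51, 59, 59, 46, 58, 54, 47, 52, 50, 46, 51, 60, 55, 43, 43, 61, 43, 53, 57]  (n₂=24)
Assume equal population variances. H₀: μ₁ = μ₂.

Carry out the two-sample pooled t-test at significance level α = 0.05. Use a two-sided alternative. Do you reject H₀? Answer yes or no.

reject H₀: no

x̄₁=52.429, s₁=5.798, n₁=7
x̄₂=51.500, s₂=6.058, n₂=24
s_p² = [6·5.798² + 23·6.058²]/29 = 36.0591
SE = √(s_p²·(1/7+1/24)) = 2.5795
t = (52.429−51.500)/2.5795 = 0.3600
df = 29
p-value (two-sided) = 0.72147
At α=0.05: p ≥ α → fail to reject H₀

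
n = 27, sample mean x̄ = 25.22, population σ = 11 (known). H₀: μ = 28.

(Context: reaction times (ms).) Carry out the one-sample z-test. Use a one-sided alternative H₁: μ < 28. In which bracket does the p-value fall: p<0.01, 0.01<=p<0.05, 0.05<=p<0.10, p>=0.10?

SE = σ/√n = 11/√27 = 2.1170
z = (x̄−μ₀)/SE = (25.22−28)/2.1170 = -1.3132
p-value (one-sided, H₁ less) = 0.09456
→ bracket: 0.05<=p<0.10

p-value bracket: 0.05<=p<0.10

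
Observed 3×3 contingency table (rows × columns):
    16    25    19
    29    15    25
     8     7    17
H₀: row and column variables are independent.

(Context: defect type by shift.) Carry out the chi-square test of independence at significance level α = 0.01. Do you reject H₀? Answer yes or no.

Row totals [60, 69, 32], col totals [53, 47, 61], n=161
χ² = (16−19.75)²/19.75 + (25−17.52)²/17.52 + (19−22.73)²/22.73 + (29−22.71)²/22.71 + (15−20.14)²/20.14 + (25−26.14)²/26.14 + (8−10.53)²/10.53 + (7−9.34)²/9.34 + (17−12.12)²/12.12 = 10.7836
df = 4
p-value (upper-tail) = 0.02911
At α=0.01: p ≥ α → fail to reject H₀

reject H₀: no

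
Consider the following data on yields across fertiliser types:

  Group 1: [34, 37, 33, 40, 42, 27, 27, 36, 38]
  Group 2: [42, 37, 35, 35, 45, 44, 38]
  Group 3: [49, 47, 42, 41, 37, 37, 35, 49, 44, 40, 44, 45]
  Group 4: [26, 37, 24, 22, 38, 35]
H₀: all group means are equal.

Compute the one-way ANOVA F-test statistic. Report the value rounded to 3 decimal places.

test statistic = 8.455

Group means [34.89, 39.43, 42.50, 30.33], grand mean 37.706
SSB = Σnᵢ(x̄ᵢ−x̄)² = 694.122; SSW = ΣΣ(x−x̄ᵢ)² = 820.937
MSB = 694.122/3 = 231.3741; MSW = 820.937/30 = 27.3646
F = MSB/MSW = 8.4552
df = (3, 30)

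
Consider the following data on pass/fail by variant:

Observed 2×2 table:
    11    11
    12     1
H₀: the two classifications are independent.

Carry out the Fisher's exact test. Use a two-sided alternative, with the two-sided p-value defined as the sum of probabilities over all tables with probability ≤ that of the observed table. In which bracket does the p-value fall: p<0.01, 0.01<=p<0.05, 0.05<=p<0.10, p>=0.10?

Margins: r₁=22, r₂=13, c₁=23, c₂=12, n=35
p_obs = C(22,11)·C(13,12)/C(35,23); sum pmf over tables with pmf ≤ p_obs
p-value (two-sided) = 0.01317
→ bracket: 0.01<=p<0.05

p-value bracket: 0.01<=p<0.05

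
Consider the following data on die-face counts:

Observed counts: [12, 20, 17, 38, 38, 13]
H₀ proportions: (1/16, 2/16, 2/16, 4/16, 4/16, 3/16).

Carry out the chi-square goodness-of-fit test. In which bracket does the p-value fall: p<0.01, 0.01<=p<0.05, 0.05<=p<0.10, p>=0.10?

n = 138; E_i = n·p_i = [8.62, 17.25, 17.25, 34.50, 34.50, 25.88]
χ² = (12−8.62)²/8.62 + (20−17.25)²/17.25 + (17−17.25)²/17.25 + (38−34.50)²/34.50 + (38−34.50)²/34.50 + (13−25.88)²/25.88 = 8.8792
df = 5
p-value (upper-tail) = 0.11398
→ bracket: p>=0.10

p-value bracket: p>=0.10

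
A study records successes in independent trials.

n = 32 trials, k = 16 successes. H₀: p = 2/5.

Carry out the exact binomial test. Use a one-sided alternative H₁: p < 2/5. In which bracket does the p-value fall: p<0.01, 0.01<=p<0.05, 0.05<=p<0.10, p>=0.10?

Exact binomial: n=32, k=16, p₀=2/5=0.4000
P(X≤16) from Σ C(n,i)·p₀^i·(1−p₀)^(n−i)
p-value (one-sided, H₁ less) = 0.90803
→ bracket: p>=0.10

p-value bracket: p>=0.10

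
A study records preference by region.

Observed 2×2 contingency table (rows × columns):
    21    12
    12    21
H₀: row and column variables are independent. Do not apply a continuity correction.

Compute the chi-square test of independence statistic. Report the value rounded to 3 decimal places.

test statistic = 4.909

Row totals [33, 33], col totals [33, 33], n=66
χ² = (21−16.50)²/16.50 + (12−16.50)²/16.50 + (12−16.50)²/16.50 + (21−16.50)²/16.50 = 4.9091
df = 1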